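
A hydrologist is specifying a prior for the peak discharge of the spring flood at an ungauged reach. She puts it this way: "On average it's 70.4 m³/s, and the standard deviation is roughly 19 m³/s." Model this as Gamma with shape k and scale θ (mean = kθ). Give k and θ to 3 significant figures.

For Gamma(k, scale θ): mean = kθ, variance = kθ², so CV = 1/√k.
CV = SD/mean = 19/70.4 = 0.2699, hence k = 1/CV² = 13.7.
Then θ = mean/k = 70.4/13.7 = 5.13.

k ≈ 13.7, θ ≈ 5.13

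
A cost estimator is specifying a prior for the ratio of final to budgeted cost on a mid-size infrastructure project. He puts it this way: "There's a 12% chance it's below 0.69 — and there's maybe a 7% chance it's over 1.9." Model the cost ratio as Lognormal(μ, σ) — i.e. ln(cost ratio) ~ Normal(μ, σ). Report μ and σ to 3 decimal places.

μ ≈ 0.078, σ ≈ 0.382

If T ~ Lognormal(μ,σ) then ln T ~ Normal(μ,σ), so the p-quantile of ln T is μ + z_p·σ.
ln(0.69) = -0.3711 and ln(1.9) = 0.6419; z_{0.12} = -1.175, z_{0.93} = 1.476.
σ = (0.6419 − -0.3711)/(1.476 − (-1.175)) = 0.382.
μ = -0.3711 − (-1.175)·0.382 = 0.078.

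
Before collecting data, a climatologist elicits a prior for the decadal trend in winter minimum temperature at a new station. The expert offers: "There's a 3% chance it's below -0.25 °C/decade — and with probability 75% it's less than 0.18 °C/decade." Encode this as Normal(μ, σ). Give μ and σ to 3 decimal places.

The p-quantile of Normal(μ,σ) is μ + z_p·σ, with z_{0.03} = -1.881 and z_{0.75} = 0.6745.
Eliminate σ: μ = (z₂·x₁ − z₁·x₂)/(z₂ − z₁) = (0.6745·-0.25 − (-1.881)·0.18)/2.555 = 0.066.
Then σ = (x₂ − x₁)/(z₂ − z₁) = (0.18 − -0.25)/2.555 = 0.168.

μ = 0.066, σ = 0.168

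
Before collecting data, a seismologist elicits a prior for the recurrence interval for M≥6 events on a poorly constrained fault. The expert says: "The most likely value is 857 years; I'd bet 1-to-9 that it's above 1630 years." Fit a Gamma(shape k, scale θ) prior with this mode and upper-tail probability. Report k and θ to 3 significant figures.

k ≈ 5.63, θ ≈ 185

Gamma(k,θ) with k>1 has mode (k−1)θ, so θ = 857/(k−1).
Need P(X < 1630) = 0.9 with θ tied to k this way. Start at k = 2, θ = 857: P(X<1630) ≈ 0.567.
Too low — raise k to concentrate. Iterating converges to k ≈ 5.63.
Then θ = 857/(5.63−1) ≈ 185.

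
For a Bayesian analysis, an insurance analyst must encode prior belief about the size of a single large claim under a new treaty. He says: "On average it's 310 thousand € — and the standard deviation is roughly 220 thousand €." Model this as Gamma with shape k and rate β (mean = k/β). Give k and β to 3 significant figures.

k ≈ 1.99, β ≈ 0.0064

For Gamma(k, rate β): mean = k/β, variance = k/β², so CV = 1/√k.
CV = SD/mean = 220/310 = 0.7097, hence k = 1/CV² = 1.99.
Then β = k/mean = 1.99/310 = 0.0064.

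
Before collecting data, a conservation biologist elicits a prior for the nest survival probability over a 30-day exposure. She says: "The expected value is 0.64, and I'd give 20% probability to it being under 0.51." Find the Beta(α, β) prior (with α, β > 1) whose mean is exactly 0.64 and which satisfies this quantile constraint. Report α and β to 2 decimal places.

With mean 0.64 fixed, write α = 0.64s, β = 0.36s where s = α+β.
Need P(θ < 0.51) = 0.2 under Beta(0.64s, 0.36s). Normal approximation: (q−m)/√(m(1−m)/s) ≈ z_{0.2} = -0.842, so s ≈ 0.64·0.36·(-0.842)²/(0.51−0.64)² = 9.7.
At s = 9.7: P(θ<0.51) ≈ 0.196. Adjusting to match 0.2 gives s ≈ 9.30.
So α = 0.64·9.30 ≈ 5.95, β = 0.36·9.30 ≈ 3.35.

α ≈ 5.95, β ≈ 3.35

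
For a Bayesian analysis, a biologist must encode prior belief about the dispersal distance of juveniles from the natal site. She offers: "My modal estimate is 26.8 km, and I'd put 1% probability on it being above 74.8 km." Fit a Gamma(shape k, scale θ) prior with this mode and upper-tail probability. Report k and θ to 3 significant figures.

Gamma(k,θ) with k>1 has mode (k−1)θ, so θ = 26.8/(k−1).
Need P(X < 74.8) = 0.99 with θ tied to k this way. Start at k = 2, θ = 26.8: P(X<74.8) ≈ 0.767.
Too low — raise k to concentrate. Iterating converges to k ≈ 5.35.
Then θ = 26.8/(5.35−1) ≈ 6.17.

k ≈ 5.35, θ ≈ 6.17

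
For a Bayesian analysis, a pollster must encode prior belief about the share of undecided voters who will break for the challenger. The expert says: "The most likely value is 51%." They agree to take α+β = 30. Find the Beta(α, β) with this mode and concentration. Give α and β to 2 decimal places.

For α,β > 1 the Beta mode is (α−1)/(α+β−2). With α+β = 30, the mode is (α−1)/28.
Set (α−1)/28 = 0.51 → α = 1 + 0.51·28 = 15.28.
β = 30 − α = 14.72.

α = 15.28, β = 14.72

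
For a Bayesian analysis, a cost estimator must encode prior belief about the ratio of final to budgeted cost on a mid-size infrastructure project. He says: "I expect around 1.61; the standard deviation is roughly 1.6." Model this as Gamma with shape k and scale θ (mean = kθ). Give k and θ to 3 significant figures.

For Gamma(k, scale θ): mean = kθ, variance = kθ², so CV = 1/√k.
CV = SD/mean = 1.6/1.61 = 0.9938, hence k = 1/CV² = 1.01.
Then θ = mean/k = 1.61/1.01 = 1.59.

k ≈ 1.01, θ ≈ 1.59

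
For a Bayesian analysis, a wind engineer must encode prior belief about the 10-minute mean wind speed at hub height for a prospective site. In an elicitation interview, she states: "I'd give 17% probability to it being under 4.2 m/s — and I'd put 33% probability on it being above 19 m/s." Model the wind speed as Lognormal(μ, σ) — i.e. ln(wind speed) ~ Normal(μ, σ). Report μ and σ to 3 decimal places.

If T ~ Lognormal(μ,σ) then ln T ~ Normal(μ,σ), so the p-quantile of ln T is μ + z_p·σ.
ln(4.2) = 1.435 and ln(19) = 2.944; z_{0.17} = -0.9542, z_{0.67} = 0.4399.
σ = (2.944 − 1.435)/(0.4399 − (-0.9542)) = 1.083.
μ = 1.435 − (-0.9542)·1.083 = 2.468.

μ ≈ 2.468, σ ≈ 1.083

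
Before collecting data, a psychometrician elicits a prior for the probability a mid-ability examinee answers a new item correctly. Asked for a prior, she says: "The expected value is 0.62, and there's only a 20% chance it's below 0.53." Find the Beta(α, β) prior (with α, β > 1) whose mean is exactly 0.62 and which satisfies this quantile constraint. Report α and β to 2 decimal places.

α ≈ 12.50, β ≈ 7.66

With mean 0.62 fixed, write α = 0.62s, β = 0.38s where s = α+β.
Need P(θ < 0.53) = 0.2 under Beta(0.62s, 0.38s). Normal approximation: (q−m)/√(m(1−m)/s) ≈ z_{0.2} = -0.842, so s ≈ 0.62·0.38·(-0.842)²/(0.53−0.62)² = 20.6.
At s = 20.6: P(θ<0.53) ≈ 0.198. Adjusting to match 0.2 gives s ≈ 20.17.
So α = 0.62·20.17 ≈ 12.50, β = 0.38·20.17 ≈ 7.66.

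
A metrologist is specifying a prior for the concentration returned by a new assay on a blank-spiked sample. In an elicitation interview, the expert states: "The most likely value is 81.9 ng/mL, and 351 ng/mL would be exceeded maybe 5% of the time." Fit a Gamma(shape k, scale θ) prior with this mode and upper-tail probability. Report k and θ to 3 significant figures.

Gamma(k,θ) with k>1 has mode (k−1)θ, so θ = 81.9/(k−1).
Need P(X < 351) = 0.95 with θ tied to k this way. Start at k = 2, θ = 81.9: P(X<351) ≈ 0.927.
Too low — raise k to concentrate. Iterating converges to k ≈ 2.17.
Then θ = 81.9/(2.17−1) ≈ 69.9.

k ≈ 2.17, θ ≈ 69.9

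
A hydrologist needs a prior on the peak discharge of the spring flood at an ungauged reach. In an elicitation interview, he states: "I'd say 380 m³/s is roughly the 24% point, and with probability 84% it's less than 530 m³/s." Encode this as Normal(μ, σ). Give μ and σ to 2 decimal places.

For Normal(μ,σ), the p-quantile is μ + z_p·σ. Here z_{0.24} = -0.7063, z_{0.84} = 0.9945.
So 380 = μ − 0.7063σ and 530 = μ + 0.9945σ.
Subtracting: σ = (530 − 380)/(0.9945 − (-0.7063)) = 88.20.
Then μ = 380 − (-0.7063)·88.20 = 442.29.

μ = 442.29, σ = 88.20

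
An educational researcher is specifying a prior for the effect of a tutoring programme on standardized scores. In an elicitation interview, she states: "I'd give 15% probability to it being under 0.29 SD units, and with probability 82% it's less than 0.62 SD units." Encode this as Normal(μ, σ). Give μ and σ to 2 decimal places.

For Normal(μ,σ), the p-quantile is μ + z_p·σ. Here z_{0.15} = -1.036, z_{0.82} = 0.9154.
So 0.29 = μ − 1.036σ and 0.62 = μ + 0.9154σ.
Subtracting: σ = (0.62 − 0.29)/(0.9154 − (-1.036)) = 0.17.
Then μ = 0.29 − (-1.036)·0.17 = 0.47.

μ = 0.47, σ = 0.17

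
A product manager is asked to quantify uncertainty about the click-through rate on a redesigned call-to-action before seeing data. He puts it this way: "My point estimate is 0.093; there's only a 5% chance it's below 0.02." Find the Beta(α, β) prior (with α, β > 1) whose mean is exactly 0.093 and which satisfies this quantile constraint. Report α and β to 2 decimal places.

α ≈ 2.23, β ≈ 21.76

With mean 0.093 fixed, write α = 0.093s, β = 0.907s where s = α+β.
Need P(θ < 0.02) = 0.05 under Beta(0.093s, 0.907s). Normal approximation: (q−m)/√(m(1−m)/s) ≈ z_{0.05} = -1.64, so s ≈ 0.093·0.907·(-1.64)²/(0.02−0.093)² = 42.8.
At s = 42.8: P(θ<0.02) ≈ 0.010. Adjusting to match 0.05 gives s ≈ 23.99.
So α = 0.093·23.99 ≈ 2.23, β = 0.907·23.99 ≈ 21.76.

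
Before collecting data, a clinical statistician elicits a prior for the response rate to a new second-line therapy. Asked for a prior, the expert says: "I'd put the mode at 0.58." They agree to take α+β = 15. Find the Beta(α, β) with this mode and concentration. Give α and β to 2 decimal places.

α = 8.54, β = 6.46

For α,β > 1 the Beta mode is (α−1)/(α+β−2). With α+β = 15, the mode is (α−1)/13.
Set (α−1)/13 = 0.58 → α = 1 + 0.58·13 = 8.54.
β = 15 − α = 6.46.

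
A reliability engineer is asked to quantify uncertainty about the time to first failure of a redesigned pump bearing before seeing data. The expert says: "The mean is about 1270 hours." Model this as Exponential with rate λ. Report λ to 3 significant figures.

Exponential mean = 1/λ, so λ = 1/1270.0 = 0.000787.

λ ≈ 0.000787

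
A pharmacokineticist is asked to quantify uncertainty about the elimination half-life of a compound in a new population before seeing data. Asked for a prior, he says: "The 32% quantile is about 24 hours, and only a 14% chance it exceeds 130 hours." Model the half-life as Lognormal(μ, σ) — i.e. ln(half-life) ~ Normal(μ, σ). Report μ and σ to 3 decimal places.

μ ≈ 3.688, σ ≈ 1.091

If T ~ Lognormal(μ,σ) then ln T ~ Normal(μ,σ), so the p-quantile of ln T is μ + z_p·σ.
ln(24) = 3.178 and ln(130) = 4.868; z_{0.32} = -0.4677, z_{0.86} = 1.08.
σ = (4.868 − 3.178)/(1.08 − (-0.4677)) = 1.091.
μ = 3.178 − (-0.4677)·1.091 = 3.688.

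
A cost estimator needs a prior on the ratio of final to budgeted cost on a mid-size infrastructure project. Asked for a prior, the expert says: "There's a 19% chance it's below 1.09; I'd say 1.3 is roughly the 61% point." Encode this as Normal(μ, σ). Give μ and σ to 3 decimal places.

μ = 1.249, σ = 0.181

For Normal(μ,σ), the p-quantile is μ + z_p·σ. Here z_{0.19} = -0.8779, z_{0.61} = 0.2793.
So 1.09 = μ − 0.8779σ and 1.3 = μ + 0.2793σ.
Subtracting: σ = (1.3 − 1.09)/(0.2793 − (-0.8779)) = 0.181.
Then μ = 1.09 − (-0.8779)·0.181 = 1.249.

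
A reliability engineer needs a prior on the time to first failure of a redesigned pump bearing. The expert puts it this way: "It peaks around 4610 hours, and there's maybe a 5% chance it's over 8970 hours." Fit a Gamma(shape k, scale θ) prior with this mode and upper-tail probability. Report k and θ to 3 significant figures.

k ≈ 7.27, θ ≈ 736

Gamma(k,θ) with k>1 has mode (k−1)θ, so θ = 4610/(k−1).
Need P(X < 8970) = 0.95 with θ tied to k this way. Start at k = 2, θ = 4610: P(X<8970) ≈ 0.579.
Too low — raise k to concentrate. Iterating converges to k ≈ 7.27.
Then θ = 4610/(7.27−1) ≈ 736.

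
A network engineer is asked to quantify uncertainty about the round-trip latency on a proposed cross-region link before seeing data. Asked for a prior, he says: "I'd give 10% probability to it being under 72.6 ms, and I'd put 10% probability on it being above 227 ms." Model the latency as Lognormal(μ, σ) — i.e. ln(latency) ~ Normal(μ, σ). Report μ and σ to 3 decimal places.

μ ≈ 4.855, σ ≈ 0.445

If T ~ Lognormal(μ,σ) then ln T ~ Normal(μ,σ), so the p-quantile of ln T is μ + z_p·σ.
ln(72.6) = 4.285 and ln(227) = 5.425; z_{0.1} = -1.282, z_{0.9} = 1.282.
σ = (5.425 − 4.285)/(1.282 − (-1.282)) = 0.445.
μ = 4.285 − (-1.282)·0.445 = 4.855.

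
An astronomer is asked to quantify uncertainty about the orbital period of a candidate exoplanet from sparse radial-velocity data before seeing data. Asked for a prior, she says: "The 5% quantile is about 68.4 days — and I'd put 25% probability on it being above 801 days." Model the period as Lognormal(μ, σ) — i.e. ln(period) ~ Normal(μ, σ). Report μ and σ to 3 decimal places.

μ ≈ 5.970, σ ≈ 1.061

If T ~ Lognormal(μ,σ) then ln T ~ Normal(μ,σ), so the p-quantile of ln T is μ + z_p·σ.
ln(68.4) = 4.225 and ln(801) = 6.686; z_{0.05} = -1.645, z_{0.75} = 0.6745.
σ = (6.686 − 4.225)/(0.6745 − (-1.645)) = 1.061.
μ = 4.225 − (-1.645)·1.061 = 5.970.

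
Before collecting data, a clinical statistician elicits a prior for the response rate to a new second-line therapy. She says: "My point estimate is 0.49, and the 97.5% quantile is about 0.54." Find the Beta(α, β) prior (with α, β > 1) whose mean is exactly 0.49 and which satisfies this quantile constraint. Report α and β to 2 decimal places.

With mean 0.49 fixed, write α = 0.49s, β = 0.51s where s = α+β.
Need P(θ < 0.54) = 0.975 under Beta(0.49s, 0.51s). Normal approximation: (q−m)/√(m(1−m)/s) ≈ z_{0.975} = 1.96, so s ≈ 0.49·0.51·(1.96)²/(0.54−0.49)² = 384.0.
At s = 384.0: P(θ<0.54) ≈ 0.975. Adjusting to match 0.975 gives s ≈ 383.33.
So α = 0.49·383.33 ≈ 187.83, β = 0.51·383.33 ≈ 195.50.

α ≈ 187.83, β ≈ 195.50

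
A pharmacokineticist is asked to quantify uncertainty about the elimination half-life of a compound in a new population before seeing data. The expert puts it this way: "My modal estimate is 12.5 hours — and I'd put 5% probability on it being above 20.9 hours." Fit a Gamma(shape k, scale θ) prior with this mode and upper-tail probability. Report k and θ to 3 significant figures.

k ≈ 11.6, θ ≈ 1.18

Gamma(k,θ) with k>1 has mode (k−1)θ, so θ = 12.5/(k−1).
Need P(X < 20.9) = 0.95 with θ tied to k this way. Start at k = 2, θ = 12.5: P(X<20.9) ≈ 0.498.
Too low — raise k to concentrate. Iterating converges to k ≈ 11.6.
Then θ = 12.5/(11.6−1) ≈ 1.18.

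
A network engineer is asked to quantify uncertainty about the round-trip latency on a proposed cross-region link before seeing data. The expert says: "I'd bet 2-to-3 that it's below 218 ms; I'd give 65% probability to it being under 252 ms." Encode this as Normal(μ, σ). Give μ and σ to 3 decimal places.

For Normal(μ,σ), the p-quantile is μ + z_p·σ. Here z_{0.4} = -0.2533, z_{0.65} = 0.3853.
So 218 = μ − 0.2533σ and 252 = μ + 0.3853σ.
Subtracting: σ = (252 − 218)/(0.3853 − (-0.2533)) = 53.236.
Then μ = 218 − (-0.2533)·53.236 = 231.487.

μ = 231.487, σ = 53.236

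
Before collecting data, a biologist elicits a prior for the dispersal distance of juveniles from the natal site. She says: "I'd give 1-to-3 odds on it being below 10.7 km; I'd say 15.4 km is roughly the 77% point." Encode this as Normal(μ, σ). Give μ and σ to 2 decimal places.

The p-quantile of Normal(μ,σ) is μ + z_p·σ, with z_{0.25} = -0.6745 and z_{0.77} = 0.7388.
Eliminate σ: μ = (z₂·x₁ − z₁·x₂)/(z₂ − z₁) = (0.7388·10.7 − (-0.6745)·15.4)/1.413 = 12.94.
Then σ = (x₂ − x₁)/(z₂ − z₁) = (15.4 − 10.7)/1.413 = 3.33.

μ = 12.94, σ = 3.33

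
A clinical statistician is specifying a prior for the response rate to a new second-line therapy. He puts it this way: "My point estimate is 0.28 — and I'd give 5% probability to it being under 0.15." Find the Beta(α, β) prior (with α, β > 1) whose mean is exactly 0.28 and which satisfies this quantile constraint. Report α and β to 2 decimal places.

α ≈ 7.54, β ≈ 19.39

With mean 0.28 fixed, write α = 0.28s, β = 0.72s where s = α+β.
Need P(θ < 0.15) = 0.05 under Beta(0.28s, 0.72s). Normal approximation: (q−m)/√(m(1−m)/s) ≈ z_{0.05} = -1.64, so s ≈ 0.28·0.72·(-1.64)²/(0.15−0.28)² = 32.3.
At s = 32.3: P(θ<0.15) ≈ 0.035. Adjusting to match 0.05 gives s ≈ 26.93.
So α = 0.28·26.93 ≈ 7.54, β = 0.72·26.93 ≈ 19.39.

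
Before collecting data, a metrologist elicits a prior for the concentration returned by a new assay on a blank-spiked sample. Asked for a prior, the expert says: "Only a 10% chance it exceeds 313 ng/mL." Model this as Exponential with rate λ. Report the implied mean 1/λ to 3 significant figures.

P(T > 313.0) = e^(−λ·313.0) = 0.1, so λ = −ln(0.1)/313.0 = 0.00736.
Mean = 1/λ = 136 ng/mL.

mean ≈ 136 ng/mL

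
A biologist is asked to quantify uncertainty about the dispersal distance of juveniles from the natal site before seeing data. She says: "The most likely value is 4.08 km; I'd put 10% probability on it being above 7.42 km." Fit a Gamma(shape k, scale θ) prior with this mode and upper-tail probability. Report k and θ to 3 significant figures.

k ≈ 6.33, θ ≈ 0.766

Gamma(k,θ) with k>1 has mode (k−1)θ, so θ = 4.08/(k−1).
Need P(X < 7.42) = 0.9 with θ tied to k this way. Start at k = 2, θ = 4.08: P(X<7.42) ≈ 0.543.
Too low — raise k to concentrate. Iterating converges to k ≈ 6.33.
Then θ = 4.08/(6.33−1) ≈ 0.766.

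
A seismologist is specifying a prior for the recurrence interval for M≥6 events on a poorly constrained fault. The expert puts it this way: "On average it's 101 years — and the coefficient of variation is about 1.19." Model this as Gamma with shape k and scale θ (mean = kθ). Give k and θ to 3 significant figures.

k ≈ 0.706, θ ≈ 143

For Gamma(k, scale θ): mean = kθ, variance = kθ², so CV = 1/√k.
CV = 1.19, hence k = 1/CV² = 0.706.
Then θ = mean/k = 101/0.706 = 143.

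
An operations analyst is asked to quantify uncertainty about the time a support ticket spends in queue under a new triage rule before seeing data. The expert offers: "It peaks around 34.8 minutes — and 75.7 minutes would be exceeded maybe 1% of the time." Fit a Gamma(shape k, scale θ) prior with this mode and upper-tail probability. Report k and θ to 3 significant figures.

Gamma(k,θ) with k>1 has mode (k−1)θ, so θ = 34.8/(k−1).
Need P(X < 75.7) = 0.99 with θ tied to k this way. Start at k = 2, θ = 34.8: P(X<75.7) ≈ 0.639.
Too low — raise k to concentrate. Iterating converges to k ≈ 9.
Then θ = 34.8/(9−1) ≈ 4.35.

k ≈ 9, θ ≈ 4.35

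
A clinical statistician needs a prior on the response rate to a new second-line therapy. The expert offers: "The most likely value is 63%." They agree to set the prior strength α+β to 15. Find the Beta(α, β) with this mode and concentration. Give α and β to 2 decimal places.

α = 9.19, β = 5.81

For α,β > 1 the Beta mode is (α−1)/(α+β−2). With α+β = 15, the mode is (α−1)/13.
Set (α−1)/13 = 0.63 → α = 1 + 0.63·13 = 9.19.
β = 15 − α = 5.81.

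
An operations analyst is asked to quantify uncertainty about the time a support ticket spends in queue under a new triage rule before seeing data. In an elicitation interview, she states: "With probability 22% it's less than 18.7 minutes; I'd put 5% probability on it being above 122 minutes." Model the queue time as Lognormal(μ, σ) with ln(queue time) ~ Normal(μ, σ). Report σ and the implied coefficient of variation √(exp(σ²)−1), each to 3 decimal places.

If T ~ Lognormal(μ,σ) then ln T ~ Normal(μ,σ), so the p-quantile of ln T is μ + z_p·σ.
ln(18.7) = 2.929 and ln(122) = 4.804; z_{0.22} = -0.7722, z_{0.95} = 1.645.
σ = (4.804 − 2.929)/(1.645 − (-0.7722)) = 0.776.
μ = 2.929 − (-0.7722)·0.776 = 3.528.
CV = √(exp(σ²)−1) = √(exp(0.6021)−1) = 0.909.

σ ≈ 0.776, CV ≈ 0.909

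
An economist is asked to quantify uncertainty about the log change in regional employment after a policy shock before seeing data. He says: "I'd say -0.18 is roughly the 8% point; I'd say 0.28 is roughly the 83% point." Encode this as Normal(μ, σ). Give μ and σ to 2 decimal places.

For Normal(μ,σ), the p-quantile is μ + z_p·σ. Here z_{0.08} = -1.405, z_{0.83} = 0.9542.
So -0.18 = μ − 1.405σ and 0.28 = μ + 0.9542σ.
Subtracting: σ = (0.28 − -0.18)/(0.9542 − (-1.405)) = 0.19.
Then μ = -0.18 − (-1.405)·0.19 = 0.09.

μ = 0.09, σ = 0.19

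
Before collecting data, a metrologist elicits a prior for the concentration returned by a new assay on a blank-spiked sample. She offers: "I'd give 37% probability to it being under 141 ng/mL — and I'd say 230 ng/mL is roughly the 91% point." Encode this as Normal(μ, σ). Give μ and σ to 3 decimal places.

μ = 158.658, σ = 53.210

The p-quantile of Normal(μ,σ) is μ + z_p·σ, with z_{0.37} = -0.3319 and z_{0.91} = 1.341.
Eliminate σ: μ = (z₂·x₁ − z₁·x₂)/(z₂ − z₁) = (1.341·141 − (-0.3319)·230)/1.673 = 158.658.
Then σ = (x₂ − x₁)/(z₂ − z₁) = (230 − 141)/1.673 = 53.210.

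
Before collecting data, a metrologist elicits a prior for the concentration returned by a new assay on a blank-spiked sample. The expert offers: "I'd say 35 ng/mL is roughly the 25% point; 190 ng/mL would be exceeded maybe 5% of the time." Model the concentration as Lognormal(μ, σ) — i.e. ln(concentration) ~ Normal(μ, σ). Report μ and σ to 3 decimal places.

μ ≈ 4.047, σ ≈ 0.729

If T ~ Lognormal(μ,σ) then ln T ~ Normal(μ,σ), so the p-quantile of ln T is μ + z_p·σ.
ln(35) = 3.555 and ln(190) = 5.247; z_{0.25} = -0.6745, z_{0.95} = 1.645.
σ = (5.247 − 3.555)/(1.645 − (-0.6745)) = 0.729.
μ = 3.555 − (-0.6745)·0.729 = 4.047.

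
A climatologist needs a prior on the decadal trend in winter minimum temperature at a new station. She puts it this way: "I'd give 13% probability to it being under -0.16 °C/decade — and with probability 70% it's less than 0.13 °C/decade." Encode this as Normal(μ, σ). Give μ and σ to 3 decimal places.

μ = 0.038, σ = 0.176

The p-quantile of Normal(μ,σ) is μ + z_p·σ, with z_{0.13} = -1.126 and z_{0.7} = 0.5244.
Eliminate σ: μ = (z₂·x₁ − z₁·x₂)/(z₂ − z₁) = (0.5244·-0.16 − (-1.126)·0.13)/1.651 = 0.038.
Then σ = (x₂ − x₁)/(z₂ − z₁) = (0.13 − -0.16)/1.651 = 0.176.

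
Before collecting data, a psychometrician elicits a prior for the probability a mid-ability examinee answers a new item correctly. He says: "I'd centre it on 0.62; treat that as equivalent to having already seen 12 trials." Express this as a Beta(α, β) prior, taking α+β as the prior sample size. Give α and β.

α = 7.44, β = 4.56

Under the effective-sample-size interpretation, Beta(α, β) has prior mean α/(α+β) and prior sample size α+β.
So α+β = 12 and α/(α+β) = 0.62, giving α = 0.62·12 = 7.44 and β = 12 − 7.44 = 4.56.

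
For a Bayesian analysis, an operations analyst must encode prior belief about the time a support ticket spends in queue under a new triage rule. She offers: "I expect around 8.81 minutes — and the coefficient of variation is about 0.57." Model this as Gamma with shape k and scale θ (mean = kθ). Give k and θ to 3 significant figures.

k ≈ 3.08, θ ≈ 2.86

For Gamma(k, scale θ): mean = kθ, variance = kθ², so CV = 1/√k.
CV = 0.57, hence k = 1/CV² = 3.08.
Then θ = mean/k = 8.81/3.08 = 2.86.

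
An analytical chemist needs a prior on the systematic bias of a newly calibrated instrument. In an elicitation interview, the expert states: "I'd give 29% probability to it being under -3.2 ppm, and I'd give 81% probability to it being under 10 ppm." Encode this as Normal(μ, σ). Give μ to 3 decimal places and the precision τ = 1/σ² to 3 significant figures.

The p-quantile of Normal(μ,σ) is μ + z_p·σ, with z_{0.29} = -0.5534 and z_{0.81} = 0.8779.
Eliminate σ: μ = (z₂·x₁ − z₁·x₂)/(z₂ − z₁) = (0.8779·-3.2 − (-0.5534)·10)/1.431 = 1.904.
Then σ = (x₂ − x₁)/(z₂ − z₁) = (10 − -3.2)/1.431 = 9.223.
Precision τ = 1/σ² = 1/9.223² = 0.0118.

μ = 1.904, τ = 0.0118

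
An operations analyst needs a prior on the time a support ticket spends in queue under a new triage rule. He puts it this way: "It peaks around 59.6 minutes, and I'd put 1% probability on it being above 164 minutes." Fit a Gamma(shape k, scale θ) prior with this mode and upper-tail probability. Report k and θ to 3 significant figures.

k ≈ 5.48, θ ≈ 13.3

Gamma(k,θ) with k>1 has mode (k−1)θ, so θ = 59.6/(k−1).
Need P(X < 164) = 0.99 with θ tied to k this way. Start at k = 2, θ = 59.6: P(X<164) ≈ 0.761.
Too low — raise k to concentrate. Iterating converges to k ≈ 5.48.
Then θ = 59.6/(5.48−1) ≈ 13.3.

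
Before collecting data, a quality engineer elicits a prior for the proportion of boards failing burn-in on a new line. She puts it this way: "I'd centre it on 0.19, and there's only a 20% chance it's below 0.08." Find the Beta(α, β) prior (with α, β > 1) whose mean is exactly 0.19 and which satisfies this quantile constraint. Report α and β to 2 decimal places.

With mean 0.19 fixed, write α = 0.19s, β = 0.81s where s = α+β.
Need P(θ < 0.08) = 0.2 under Beta(0.19s, 0.81s). Normal approximation: (q−m)/√(m(1−m)/s) ≈ z_{0.2} = -0.842, so s ≈ 0.19·0.81·(-0.842)²/(0.08−0.19)² = 9.0.
At s = 9.0: P(θ<0.08) ≈ 0.201. Adjusting to match 0.2 gives s ≈ 9.05.
So α = 0.19·9.05 ≈ 1.72, β = 0.81·9.05 ≈ 7.33.

α ≈ 1.72, β ≈ 7.33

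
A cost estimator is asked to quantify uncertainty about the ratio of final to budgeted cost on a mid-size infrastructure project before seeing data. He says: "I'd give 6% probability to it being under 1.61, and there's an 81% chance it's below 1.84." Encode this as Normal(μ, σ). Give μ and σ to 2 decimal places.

μ = 1.76, σ = 0.09

For Normal(μ,σ), the p-quantile is μ + z_p·σ. Here z_{0.06} = -1.555, z_{0.81} = 0.8779.
So 1.61 = μ − 1.555σ and 1.84 = μ + 0.8779σ.
Subtracting: σ = (1.84 − 1.61)/(0.8779 − (-1.555)) = 0.09.
Then μ = 1.61 − (-1.555)·0.09 = 1.76.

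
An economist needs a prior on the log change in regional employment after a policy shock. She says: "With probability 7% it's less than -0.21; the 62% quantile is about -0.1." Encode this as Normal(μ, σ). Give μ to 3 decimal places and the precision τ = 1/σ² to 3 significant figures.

The p-quantile of Normal(μ,σ) is μ + z_p·σ, with z_{0.07} = -1.476 and z_{0.62} = 0.3055.
Eliminate σ: μ = (z₂·x₁ − z₁·x₂)/(z₂ − z₁) = (0.3055·-0.21 − (-1.476)·-0.1)/1.781 = -0.119.
Then σ = (x₂ − x₁)/(z₂ − z₁) = (-0.1 − -0.21)/1.781 = 0.062.
Precision τ = 1/σ² = 1/0.06175² = 262.

μ = -0.119, τ = 262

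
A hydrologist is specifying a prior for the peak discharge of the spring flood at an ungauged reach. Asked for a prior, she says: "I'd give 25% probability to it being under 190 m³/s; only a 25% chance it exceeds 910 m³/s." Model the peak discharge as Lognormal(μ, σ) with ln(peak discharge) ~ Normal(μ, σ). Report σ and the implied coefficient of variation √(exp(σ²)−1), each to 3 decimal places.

σ ≈ 1.161, CV ≈ 1.689

If T ~ Lognormal(μ,σ) then ln T ~ Normal(μ,σ), so the p-quantile of ln T is μ + z_p·σ.
ln(190) = 5.247 and ln(910) = 6.813; z_{0.25} = -0.6745, z_{0.75} = 0.6745.
σ = (6.813 − 5.247)/(0.6745 − (-0.6745)) = 1.161.
μ = 5.247 − (-0.6745)·1.161 = 6.030.
CV = √(exp(σ²)−1) = √(exp(1.3484)−1) = 1.689.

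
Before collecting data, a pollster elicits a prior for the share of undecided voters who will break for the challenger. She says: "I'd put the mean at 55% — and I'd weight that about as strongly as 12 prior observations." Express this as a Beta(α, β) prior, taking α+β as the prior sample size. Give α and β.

α = 6.6, β = 5.4

Under the effective-sample-size interpretation, Beta(α, β) has prior mean α/(α+β) and prior sample size α+β.
So α+β = 12 and α/(α+β) = 0.55, giving α = 0.55·12 = 6.6 and β = 12 − 6.6 = 5.4.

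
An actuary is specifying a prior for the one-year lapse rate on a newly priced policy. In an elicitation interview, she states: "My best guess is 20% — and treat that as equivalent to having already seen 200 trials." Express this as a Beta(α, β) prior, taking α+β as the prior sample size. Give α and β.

α = 40, β = 160

Under the effective-sample-size interpretation, Beta(α, β) has prior mean α/(α+β) and prior sample size α+β.
So α+β = 200 and α/(α+β) = 0.2, giving α = 0.2·200 = 40 and β = 200 − 40 = 160.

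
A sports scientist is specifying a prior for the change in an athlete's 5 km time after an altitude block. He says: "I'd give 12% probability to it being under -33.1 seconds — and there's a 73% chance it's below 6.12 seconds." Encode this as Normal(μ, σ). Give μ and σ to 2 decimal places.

The p-quantile of Normal(μ,σ) is μ + z_p·σ, with z_{0.12} = -1.175 and z_{0.73} = 0.6128.
Eliminate σ: μ = (z₂·x₁ − z₁·x₂)/(z₂ − z₁) = (0.6128·-33.1 − (-1.175)·6.12)/1.788 = -7.32.
Then σ = (x₂ − x₁)/(z₂ − z₁) = (6.12 − -33.1)/1.788 = 21.94.

μ = -7.32, σ = 21.94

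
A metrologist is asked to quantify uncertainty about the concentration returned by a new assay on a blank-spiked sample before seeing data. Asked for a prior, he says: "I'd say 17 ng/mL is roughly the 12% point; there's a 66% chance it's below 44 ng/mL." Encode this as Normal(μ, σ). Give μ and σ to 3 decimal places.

For Normal(μ,σ), the p-quantile is μ + z_p·σ. Here z_{0.12} = -1.175, z_{0.66} = 0.4125.
So 17 = μ − 1.175σ and 44 = μ + 0.4125σ.
Subtracting: σ = (44 − 17)/(0.4125 − (-1.175)) = 17.008.
Then μ = 17 − (-1.175)·17.008 = 36.985.

μ = 36.985, σ = 17.008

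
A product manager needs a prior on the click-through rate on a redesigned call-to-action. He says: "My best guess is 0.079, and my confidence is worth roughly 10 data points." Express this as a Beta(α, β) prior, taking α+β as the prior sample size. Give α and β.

α = 0.79, β = 9.21

Under the effective-sample-size interpretation, Beta(α, β) has prior mean α/(α+β) and prior sample size α+β.
So α+β = 10 and α/(α+β) = 0.079, giving α = 0.079·10 = 0.79 and β = 10 − 0.79 = 9.21.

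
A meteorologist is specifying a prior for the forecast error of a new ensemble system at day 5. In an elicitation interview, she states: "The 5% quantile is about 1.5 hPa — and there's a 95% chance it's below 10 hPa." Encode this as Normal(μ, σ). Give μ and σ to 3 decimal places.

μ = 5.750, σ = 2.584

For Normal(μ,σ), the p-quantile is μ + z_p·σ. Here z_{0.05} = -1.645, z_{0.95} = 1.645.
So 1.5 = μ − 1.645σ and 10 = μ + 1.645σ.
Subtracting: σ = (10 − 1.5)/(1.645 − (-1.645)) = 2.584.
Then μ = 1.5 − (-1.645)·2.584 = 5.750.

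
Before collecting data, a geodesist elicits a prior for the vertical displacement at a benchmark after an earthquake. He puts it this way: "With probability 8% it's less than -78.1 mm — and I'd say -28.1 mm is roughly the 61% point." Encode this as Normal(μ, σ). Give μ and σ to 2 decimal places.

μ = -36.39, σ = 29.68

For Normal(μ,σ), the p-quantile is μ + z_p·σ. Here z_{0.08} = -1.405, z_{0.61} = 0.2793.
So -78.1 = μ − 1.405σ and -28.1 = μ + 0.2793σ.
Subtracting: σ = (-28.1 − -78.1)/(0.2793 − (-1.405)) = 29.68.
Then μ = -78.1 − (-1.405)·29.68 = -36.39.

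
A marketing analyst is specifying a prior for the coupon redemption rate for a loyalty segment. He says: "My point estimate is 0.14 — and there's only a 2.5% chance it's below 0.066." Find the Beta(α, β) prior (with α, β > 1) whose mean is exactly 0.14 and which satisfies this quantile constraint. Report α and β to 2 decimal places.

α ≈ 8.66, β ≈ 53.21

With mean 0.14 fixed, write α = 0.14s, β = 0.86s where s = α+β.
Need P(θ < 0.066) = 0.025 under Beta(0.14s, 0.86s). Normal approximation: (q−m)/√(m(1−m)/s) ≈ z_{0.025} = -1.96, so s ≈ 0.14·0.86·(-1.96)²/(0.066−0.14)² = 84.5.
At s = 84.5: P(θ<0.066) ≈ 0.010. Adjusting to match 0.025 gives s ≈ 61.87.
So α = 0.14·61.87 ≈ 8.66, β = 0.86·61.87 ≈ 53.21.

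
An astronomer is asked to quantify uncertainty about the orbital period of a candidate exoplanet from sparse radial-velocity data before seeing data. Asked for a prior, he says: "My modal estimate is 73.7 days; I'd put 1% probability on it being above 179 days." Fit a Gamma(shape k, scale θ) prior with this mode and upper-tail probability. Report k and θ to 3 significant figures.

k ≈ 7, θ ≈ 12.3

Gamma(k,θ) with k>1 has mode (k−1)θ, so θ = 73.7/(k−1).
Need P(X < 179) = 0.99 with θ tied to k this way. Start at k = 2, θ = 73.7: P(X<179) ≈ 0.698.
Too low — raise k to concentrate. Iterating converges to k ≈ 7.
Then θ = 73.7/(7−1) ≈ 12.3.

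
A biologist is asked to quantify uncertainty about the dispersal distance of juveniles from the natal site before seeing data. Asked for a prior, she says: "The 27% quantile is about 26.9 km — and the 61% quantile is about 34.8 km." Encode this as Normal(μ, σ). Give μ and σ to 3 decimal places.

μ = 32.327, σ = 8.855

For Normal(μ,σ), the p-quantile is μ + z_p·σ. Here z_{0.27} = -0.6128, z_{0.61} = 0.2793.
So 26.9 = μ − 0.6128σ and 34.8 = μ + 0.2793σ.
Subtracting: σ = (34.8 − 26.9)/(0.2793 − (-0.6128)) = 8.855.
Then μ = 26.9 − (-0.6128)·8.855 = 32.327.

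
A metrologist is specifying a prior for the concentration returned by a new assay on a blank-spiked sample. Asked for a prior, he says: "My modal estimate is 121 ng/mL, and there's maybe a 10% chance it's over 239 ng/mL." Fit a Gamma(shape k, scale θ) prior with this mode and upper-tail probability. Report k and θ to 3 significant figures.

Gamma(k,θ) with k>1 has mode (k−1)θ, so θ = 121/(k−1).
Need P(X < 239) = 0.9 with θ tied to k this way. Start at k = 2, θ = 121: P(X<239) ≈ 0.587.
Too low — raise k to concentrate. Iterating converges to k ≈ 5.14.
Then θ = 121/(5.14−1) ≈ 29.3.

k ≈ 5.14, θ ≈ 29.3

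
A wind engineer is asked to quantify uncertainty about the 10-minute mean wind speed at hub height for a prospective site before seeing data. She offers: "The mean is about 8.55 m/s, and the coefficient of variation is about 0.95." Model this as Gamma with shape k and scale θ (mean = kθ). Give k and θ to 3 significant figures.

k ≈ 1.11, θ ≈ 7.72

For Gamma(k, scale θ): mean = kθ, variance = kθ², so CV = 1/√k.
CV = 0.95, hence k = 1/CV² = 1.11.
Then θ = mean/k = 8.55/1.11 = 7.72.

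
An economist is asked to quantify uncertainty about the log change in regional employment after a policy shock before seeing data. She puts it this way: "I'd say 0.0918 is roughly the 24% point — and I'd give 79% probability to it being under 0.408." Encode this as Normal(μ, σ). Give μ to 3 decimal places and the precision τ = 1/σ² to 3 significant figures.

μ = 0.239, τ = 22.9

For Normal(μ,σ), the p-quantile is μ + z_p·σ. Here z_{0.24} = -0.7063, z_{0.79} = 0.8064.
So 0.0918 = μ − 0.7063σ and 0.408 = μ + 0.8064σ.
Subtracting: σ = (0.408 − 0.0918)/(0.8064 − (-0.7063)) = 0.209.
Then μ = 0.0918 − (-0.7063)·0.209 = 0.239.
Precision τ = 1/σ² = 1/0.209² = 22.9.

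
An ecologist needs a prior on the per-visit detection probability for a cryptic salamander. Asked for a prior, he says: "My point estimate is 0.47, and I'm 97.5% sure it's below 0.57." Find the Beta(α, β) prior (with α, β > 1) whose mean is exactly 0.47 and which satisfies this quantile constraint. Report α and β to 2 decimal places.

With mean 0.47 fixed, write α = 0.47s, β = 0.53s where s = α+β.
Need P(θ < 0.57) = 0.975 under Beta(0.47s, 0.53s). Normal approximation: (q−m)/√(m(1−m)/s) ≈ z_{0.975} = 1.96, so s ≈ 0.47·0.53·(1.96)²/(0.57−0.47)² = 95.7.
At s = 95.7: P(θ<0.57) ≈ 0.975. Adjusting to match 0.975 gives s ≈ 95.40.
So α = 0.47·95.40 ≈ 44.84, β = 0.53·95.40 ≈ 50.56.

α ≈ 44.84, β ≈ 50.56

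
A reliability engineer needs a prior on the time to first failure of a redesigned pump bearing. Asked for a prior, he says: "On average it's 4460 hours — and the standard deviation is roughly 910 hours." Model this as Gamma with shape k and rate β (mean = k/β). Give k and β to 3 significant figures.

For Gamma(k, rate β): mean = k/β, variance = k/β², so CV = 1/√k.
CV = SD/mean = 910/4460 = 0.204, hence k = 1/CV² = 24.
Then β = k/mean = 24/4460 = 0.00539.

k ≈ 24, β ≈ 0.00539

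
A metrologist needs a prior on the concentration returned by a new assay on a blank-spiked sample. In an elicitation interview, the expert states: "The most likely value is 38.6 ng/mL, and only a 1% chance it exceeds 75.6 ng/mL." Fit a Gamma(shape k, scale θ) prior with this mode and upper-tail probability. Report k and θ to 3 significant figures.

k ≈ 11.9, θ ≈ 3.54

Gamma(k,θ) with k>1 has mode (k−1)θ, so θ = 38.6/(k−1).
Need P(X < 75.6) = 0.99 with θ tied to k this way. Start at k = 2, θ = 38.6: P(X<75.6) ≈ 0.583.
Too low — raise k to concentrate. Iterating converges to k ≈ 11.9.
Then θ = 38.6/(11.9−1) ≈ 3.54.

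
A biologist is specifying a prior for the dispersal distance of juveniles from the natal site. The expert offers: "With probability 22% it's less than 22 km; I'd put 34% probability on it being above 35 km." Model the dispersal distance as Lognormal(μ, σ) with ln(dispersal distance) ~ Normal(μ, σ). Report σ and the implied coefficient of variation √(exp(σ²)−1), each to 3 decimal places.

σ ≈ 0.392, CV ≈ 0.407

If T ~ Lognormal(μ,σ) then ln T ~ Normal(μ,σ), so the p-quantile of ln T is μ + z_p·σ.
ln(22) = 3.091 and ln(35) = 3.555; z_{0.22} = -0.7722, z_{0.66} = 0.4125.
σ = (3.555 − 3.091)/(0.4125 − (-0.7722)) = 0.392.
μ = 3.091 − (-0.7722)·0.392 = 3.394.
CV = √(exp(σ²)−1) = √(exp(0.1536)−1) = 0.407.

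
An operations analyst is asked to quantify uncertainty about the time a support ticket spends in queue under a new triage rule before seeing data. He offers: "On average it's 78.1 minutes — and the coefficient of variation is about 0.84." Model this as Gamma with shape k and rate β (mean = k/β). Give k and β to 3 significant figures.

For Gamma(k, rate β): mean = k/β, variance = k/β², so CV = 1/√k.
CV = 0.84, hence k = 1/CV² = 1.42.
Then β = k/mean = 1.42/78.1 = 0.0181.

k ≈ 1.42, β ≈ 0.0181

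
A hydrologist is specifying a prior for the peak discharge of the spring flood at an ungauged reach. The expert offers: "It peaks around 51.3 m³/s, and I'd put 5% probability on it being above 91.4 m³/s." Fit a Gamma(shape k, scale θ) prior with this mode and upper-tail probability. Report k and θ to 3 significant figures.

k ≈ 9.36, θ ≈ 6.14

Gamma(k,θ) with k>1 has mode (k−1)θ, so θ = 51.3/(k−1).
Need P(X < 91.4) = 0.95 with θ tied to k this way. Start at k = 2, θ = 51.3: P(X<91.4) ≈ 0.532.
Too low — raise k to concentrate. Iterating converges to k ≈ 9.36.
Then θ = 51.3/(9.36−1) ≈ 6.14.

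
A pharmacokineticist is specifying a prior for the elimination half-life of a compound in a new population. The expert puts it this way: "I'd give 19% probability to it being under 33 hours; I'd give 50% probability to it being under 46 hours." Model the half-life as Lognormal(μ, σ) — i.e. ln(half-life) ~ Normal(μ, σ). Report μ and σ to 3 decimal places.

μ ≈ 3.829, σ ≈ 0.378

If T ~ Lognormal(μ,σ) then ln T ~ Normal(μ,σ), so the p-quantile of ln T is μ + z_p·σ.
ln(33) = 3.497 and ln(46) = 3.829; z_{0.19} = -0.8779, z_{0.5} = 0.
σ = (3.829 − 3.497)/(0 − (-0.8779)) = 0.378.
μ = 3.497 − (-0.8779)·0.378 = 3.829.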